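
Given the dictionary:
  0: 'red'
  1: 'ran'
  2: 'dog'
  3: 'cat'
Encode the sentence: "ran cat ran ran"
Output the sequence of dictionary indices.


Look up each word in the dictionary:
  'ran' -> 1
  'cat' -> 3
  'ran' -> 1
  'ran' -> 1

Encoded: [1, 3, 1, 1]


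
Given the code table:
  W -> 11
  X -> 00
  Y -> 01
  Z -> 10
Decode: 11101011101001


Decoding:
11 -> W
10 -> Z
10 -> Z
11 -> W
10 -> Z
10 -> Z
01 -> Y


Result: WZZWZZY


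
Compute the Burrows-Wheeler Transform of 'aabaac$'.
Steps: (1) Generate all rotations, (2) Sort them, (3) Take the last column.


Rotations (sorted):
  0: $aabaac -> last char: c
  1: aabaac$ -> last char: $
  2: aac$aab -> last char: b
  3: abaac$a -> last char: a
  4: ac$aaba -> last char: a
  5: baac$aa -> last char: a
  6: c$aabaa -> last char: a


BWT = c$baaaa


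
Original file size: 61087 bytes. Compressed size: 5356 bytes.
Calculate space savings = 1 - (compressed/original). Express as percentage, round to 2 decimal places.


ratio = compressed/original = 5356/61087 = 0.087678
savings = 1 - ratio = 1 - 0.087678 = 0.912322
as a percentage: 0.912322 * 100 = 91.23%

Space savings = 1 - 5356/61087 = 91.23%


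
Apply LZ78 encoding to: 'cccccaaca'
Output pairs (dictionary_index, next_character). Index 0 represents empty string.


LZ78 encoding steps:
Dictionary: {0: ''}
Step 1: w='' (idx 0), next='c' -> output (0, 'c'), add 'c' as idx 1
Step 2: w='c' (idx 1), next='c' -> output (1, 'c'), add 'cc' as idx 2
Step 3: w='cc' (idx 2), next='a' -> output (2, 'a'), add 'cca' as idx 3
Step 4: w='' (idx 0), next='a' -> output (0, 'a'), add 'a' as idx 4
Step 5: w='c' (idx 1), next='a' -> output (1, 'a'), add 'ca' as idx 5


Encoded: [(0, 'c'), (1, 'c'), (2, 'a'), (0, 'a'), (1, 'a')]


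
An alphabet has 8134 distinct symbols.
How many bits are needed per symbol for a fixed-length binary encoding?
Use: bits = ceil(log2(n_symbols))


log2(8134) = 12.9897
Bracket: 2^12 = 4096 < 8134 <= 2^13 = 8192
So ceil(log2(8134)) = 13

bits = ceil(log2(8134)) = ceil(12.9897) = 13 bits


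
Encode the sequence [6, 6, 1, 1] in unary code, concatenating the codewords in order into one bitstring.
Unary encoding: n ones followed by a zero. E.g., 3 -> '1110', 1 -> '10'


Encode each number as n ones followed by a terminating 0:
  6 -> 1111110 (7 bits)
  6 -> 1111110 (7 bits)
  1 -> 10 (2 bits)
  1 -> 10 (2 bits)
Total length = 7 + 7 + 2 + 2 = 18 bits.

Unary([6, 6, 1, 1]) = 111111011111101010 (18 bits)


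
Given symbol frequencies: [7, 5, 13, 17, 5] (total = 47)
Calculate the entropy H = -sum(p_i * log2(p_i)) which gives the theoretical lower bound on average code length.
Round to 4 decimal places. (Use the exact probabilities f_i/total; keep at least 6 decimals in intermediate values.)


Per-symbol terms -p_i * log2(p_i) with p_i = f_i/47:
  p = 7/47 = 0.148936: log2(p) = -2.747234, -p*log2(p) = 0.409163
  p = 5/47 = 0.106383: log2(p) = -3.232661, -p*log2(p) = 0.343900
  p = 13/47 = 0.276596: log2(p) = -1.854149, -p*log2(p) = 0.512850
  p = 17/47 = 0.361702: log2(p) = -1.467126, -p*log2(p) = 0.530663
  p = 5/47 = 0.106383: log2(p) = -3.232661, -p*log2(p) = 0.343900
H = 0.409163 + 0.343900 + 0.512850 + 0.530663 + 0.343900 = 2.140476

H = 2.1405 bits/symbol


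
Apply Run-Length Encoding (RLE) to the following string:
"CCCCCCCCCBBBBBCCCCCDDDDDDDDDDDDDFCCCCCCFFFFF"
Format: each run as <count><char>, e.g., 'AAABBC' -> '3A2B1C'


Scanning runs left to right:
  i=0: run of 'C' x 9 -> '9C'
  i=9: run of 'B' x 5 -> '5B'
  i=14: run of 'C' x 5 -> '5C'
  i=19: run of 'D' x 13 -> '13D'
  i=32: run of 'F' x 1 -> '1F'
  i=33: run of 'C' x 6 -> '6C'
  i=39: run of 'F' x 5 -> '5F'

RLE = 9C5B5C13D1F6C5F


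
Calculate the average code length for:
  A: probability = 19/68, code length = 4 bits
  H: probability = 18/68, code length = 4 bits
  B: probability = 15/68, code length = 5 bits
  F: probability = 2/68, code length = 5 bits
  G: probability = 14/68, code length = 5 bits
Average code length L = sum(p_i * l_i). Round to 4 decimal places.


Weighted contributions p_i * l_i:
  A: (19/68) * 4 = 76/68
  H: (18/68) * 4 = 72/68
  B: (15/68) * 5 = 75/68
  F: (2/68) * 5 = 10/68
  G: (14/68) * 5 = 70/68
Sum = (76 + 72 + 75 + 10 + 70)/68 = 303/68

L = 303/68 = 4.4559 bits/symbol


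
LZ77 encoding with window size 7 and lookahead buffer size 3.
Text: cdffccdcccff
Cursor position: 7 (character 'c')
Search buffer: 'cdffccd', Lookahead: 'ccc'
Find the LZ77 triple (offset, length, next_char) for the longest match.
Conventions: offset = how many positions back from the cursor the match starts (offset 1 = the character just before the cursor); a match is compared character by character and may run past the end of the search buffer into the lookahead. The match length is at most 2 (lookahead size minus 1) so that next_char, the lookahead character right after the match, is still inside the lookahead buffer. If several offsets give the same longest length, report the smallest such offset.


Try each offset into the search buffer:
  offset=1 (pos 6, char 'd'): match length 0
  offset=2 (pos 5, char 'c'): match length 1
  offset=3 (pos 4, char 'c'): match length 2
  offset=4 (pos 3, char 'f'): match length 0
  offset=5 (pos 2, char 'f'): match length 0
  offset=6 (pos 1, char 'd'): match length 0
  offset=7 (pos 0, char 'c'): match length 1
Longest match has length 2 at offset 3.
next_char = character at position 7 + 2 = 9 -> 'c'

Best match: offset=3, length=2 (matching 'cc' starting at position 4)
LZ77 triple: (3, 2, 'c')


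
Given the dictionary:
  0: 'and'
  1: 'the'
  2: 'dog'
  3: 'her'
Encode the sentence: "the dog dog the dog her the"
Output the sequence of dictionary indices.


Look up each word in the dictionary:
  'the' -> 1
  'dog' -> 2
  'dog' -> 2
  'the' -> 1
  'dog' -> 2
  'her' -> 3
  'the' -> 1

Encoded: [1, 2, 2, 1, 2, 3, 1]


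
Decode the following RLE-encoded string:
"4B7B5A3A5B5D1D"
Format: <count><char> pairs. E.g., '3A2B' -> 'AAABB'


Expanding each <count><char> pair:
  4B -> 'BBBB'
  7B -> 'BBBBBBB'
  5A -> 'AAAAA'
  3A -> 'AAA'
  5B -> 'BBBBB'
  5D -> 'DDDDD'
  1D -> 'D'

Decoded = BBBBBBBBBBBAAAAAAAABBBBBDDDDDD


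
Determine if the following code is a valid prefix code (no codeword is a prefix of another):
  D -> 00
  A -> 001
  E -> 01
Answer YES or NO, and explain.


Checking each pair (does one codeword prefix another?):
  D='00' vs A='001': prefix -- VIOLATION

NO -- this is NOT a valid prefix code. D (00) is a prefix of A (001).


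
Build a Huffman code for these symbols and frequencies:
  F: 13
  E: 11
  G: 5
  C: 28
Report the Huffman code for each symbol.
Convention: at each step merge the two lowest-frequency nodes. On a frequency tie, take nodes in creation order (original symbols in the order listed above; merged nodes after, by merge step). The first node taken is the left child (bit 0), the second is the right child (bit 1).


Huffman tree construction:
Step 1: Merge G(5) + E(11) = 16
Step 2: Merge F(13) + (G+E)(16) = 29
Step 3: Merge C(28) + (F+(G+E))(29) = 57
Read each symbol's code off the tree from the root (left child = 0, right child = 1).

Codes:
  F: 10 (length 2)
  E: 111 (length 3)
  G: 110 (length 3)
  C: 0 (length 1)
Average code length: 102/57 = 1.7895 bits/symbol


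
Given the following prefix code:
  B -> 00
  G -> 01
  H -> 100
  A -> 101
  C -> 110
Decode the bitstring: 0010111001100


Decoding step by step:
Bits 00 -> B
Bits 101 -> A
Bits 110 -> C
Bits 01 -> G
Bits 100 -> H


Decoded message: BACGH


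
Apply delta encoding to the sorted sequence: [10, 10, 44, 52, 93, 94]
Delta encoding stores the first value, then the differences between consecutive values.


First value: 10
Deltas:
  10 - 10 = 0
  44 - 10 = 34
  52 - 44 = 8
  93 - 52 = 41
  94 - 93 = 1


Delta encoded: [10, 0, 34, 8, 41, 1]


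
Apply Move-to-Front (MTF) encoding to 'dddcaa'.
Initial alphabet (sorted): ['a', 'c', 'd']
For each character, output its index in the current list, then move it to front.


MTF encoding:
'd': index 2 in ['a', 'c', 'd'] -> ['d', 'a', 'c']
'd': index 0 in ['d', 'a', 'c'] -> ['d', 'a', 'c']
'd': index 0 in ['d', 'a', 'c'] -> ['d', 'a', 'c']
'c': index 2 in ['d', 'a', 'c'] -> ['c', 'd', 'a']
'a': index 2 in ['c', 'd', 'a'] -> ['a', 'c', 'd']
'a': index 0 in ['a', 'c', 'd'] -> ['a', 'c', 'd']


Output: [2, 0, 0, 2, 2, 0]


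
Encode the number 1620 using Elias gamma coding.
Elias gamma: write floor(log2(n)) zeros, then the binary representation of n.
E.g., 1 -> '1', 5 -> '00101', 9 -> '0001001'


num_bits = floor(log2(1620)) + 1 = 11
leading_zeros = num_bits - 1 = 10
binary(1620) = 11001010100

Elias gamma(1620) = '0000000000' + '11001010100' = 000000000011001010100 (21 bits)


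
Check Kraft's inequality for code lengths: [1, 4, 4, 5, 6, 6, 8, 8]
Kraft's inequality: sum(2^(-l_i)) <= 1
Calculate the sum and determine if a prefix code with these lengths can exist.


Sum = 2^(-1) + 2^(-4) + 2^(-4) + 2^(-5) + 2^(-6) + 2^(-6) + 2^(-8) + 2^(-8)
    = 0.5 + 0.0625 + 0.0625 + 0.03125 + 0.015625 + 0.015625 + 0.00390625 + 0.00390625
    = 178/256 = 0.6953125
Since 0.6953125 <= 1, Kraft's inequality IS satisfied.
A prefix code with these lengths CAN exist.

Kraft sum = 0.6953125. Satisfied.


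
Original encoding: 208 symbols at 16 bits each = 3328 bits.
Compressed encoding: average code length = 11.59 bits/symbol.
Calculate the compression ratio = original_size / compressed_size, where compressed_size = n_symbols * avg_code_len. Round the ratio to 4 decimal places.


original_size = n_symbols * orig_bits = 208 * 16 = 3328 bits
compressed_size = n_symbols * avg_code_len = 208 * 11.59 = 2410.72 bits
ratio = original_size / compressed_size = 3328 / 2410.72 = 1.3805

Compression ratio = 1.3805


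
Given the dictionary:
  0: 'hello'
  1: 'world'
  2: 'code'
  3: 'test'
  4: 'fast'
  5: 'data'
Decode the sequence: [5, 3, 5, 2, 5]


Look up each index in the dictionary:
  5 -> 'data'
  3 -> 'test'
  5 -> 'data'
  2 -> 'code'
  5 -> 'data'

Decoded: "data test data code data"


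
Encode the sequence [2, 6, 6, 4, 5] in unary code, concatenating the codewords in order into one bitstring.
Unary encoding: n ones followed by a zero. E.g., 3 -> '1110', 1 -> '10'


Encode each number as n ones followed by a terminating 0:
  2 -> 110 (3 bits)
  6 -> 1111110 (7 bits)
  6 -> 1111110 (7 bits)
  4 -> 11110 (5 bits)
  5 -> 111110 (6 bits)
Total length = 3 + 7 + 7 + 5 + 6 = 28 bits.

Unary([2, 6, 6, 4, 5]) = 1101111110111111011110111110 (28 bits)


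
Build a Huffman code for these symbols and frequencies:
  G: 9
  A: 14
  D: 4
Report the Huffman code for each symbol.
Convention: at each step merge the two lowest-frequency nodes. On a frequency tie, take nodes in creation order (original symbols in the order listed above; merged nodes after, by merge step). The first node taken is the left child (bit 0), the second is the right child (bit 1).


Huffman tree construction:
Step 1: Merge D(4) + G(9) = 13
Step 2: Merge (D+G)(13) + A(14) = 27
Read each symbol's code off the tree from the root (left child = 0, right child = 1).

Codes:
  G: 01 (length 2)
  A: 1 (length 1)
  D: 00 (length 2)
Average code length: 40/27 = 1.4815 bits/symbol


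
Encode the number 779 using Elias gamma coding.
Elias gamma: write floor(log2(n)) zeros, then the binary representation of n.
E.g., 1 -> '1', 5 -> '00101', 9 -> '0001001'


num_bits = floor(log2(779)) + 1 = 10
leading_zeros = num_bits - 1 = 9
binary(779) = 1100001011

Elias gamma(779) = '000000000' + '1100001011' = 0000000001100001011 (19 bits)


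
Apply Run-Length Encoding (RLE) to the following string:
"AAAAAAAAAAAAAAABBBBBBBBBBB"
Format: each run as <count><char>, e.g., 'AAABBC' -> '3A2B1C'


Scanning runs left to right:
  i=0: run of 'A' x 15 -> '15A'
  i=15: run of 'B' x 11 -> '11B'

RLE = 15A11B


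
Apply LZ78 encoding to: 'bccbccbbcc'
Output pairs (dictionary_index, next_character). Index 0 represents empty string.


LZ78 encoding steps:
Dictionary: {0: ''}
Step 1: w='' (idx 0), next='b' -> output (0, 'b'), add 'b' as idx 1
Step 2: w='' (idx 0), next='c' -> output (0, 'c'), add 'c' as idx 2
Step 3: w='c' (idx 2), next='b' -> output (2, 'b'), add 'cb' as idx 3
Step 4: w='c' (idx 2), next='c' -> output (2, 'c'), add 'cc' as idx 4
Step 5: w='b' (idx 1), next='b' -> output (1, 'b'), add 'bb' as idx 5
Step 6: w='cc' (idx 4), end of input -> output (4, '')


Encoded: [(0, 'b'), (0, 'c'), (2, 'b'), (2, 'c'), (1, 'b'), (4, '')]


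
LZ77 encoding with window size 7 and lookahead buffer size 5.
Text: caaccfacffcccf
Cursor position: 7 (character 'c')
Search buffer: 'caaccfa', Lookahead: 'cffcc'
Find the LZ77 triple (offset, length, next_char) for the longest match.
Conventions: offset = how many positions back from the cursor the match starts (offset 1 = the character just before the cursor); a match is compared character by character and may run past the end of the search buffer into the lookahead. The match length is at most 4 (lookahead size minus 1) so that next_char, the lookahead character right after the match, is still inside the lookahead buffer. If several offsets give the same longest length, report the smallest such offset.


Try each offset into the search buffer:
  offset=1 (pos 6, char 'a'): match length 0
  offset=2 (pos 5, char 'f'): match length 0
  offset=3 (pos 4, char 'c'): match length 2
  offset=4 (pos 3, char 'c'): match length 1
  offset=5 (pos 2, char 'a'): match length 0
  offset=6 (pos 1, char 'a'): match length 0
  offset=7 (pos 0, char 'c'): match length 1
Longest match has length 2 at offset 3.
next_char = character at position 7 + 2 = 9 -> 'f'

Best match: offset=3, length=2 (matching 'cf' starting at position 4)
LZ77 triple: (3, 2, 'f')


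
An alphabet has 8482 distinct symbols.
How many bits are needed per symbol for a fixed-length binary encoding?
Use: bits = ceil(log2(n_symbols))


log2(8482) = 13.0502
Bracket: 2^13 = 8192 < 8482 <= 2^14 = 16384
So ceil(log2(8482)) = 14

bits = ceil(log2(8482)) = ceil(13.0502) = 14 bits


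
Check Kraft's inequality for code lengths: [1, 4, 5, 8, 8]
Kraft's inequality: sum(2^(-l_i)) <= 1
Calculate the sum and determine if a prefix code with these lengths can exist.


Sum = 2^(-1) + 2^(-4) + 2^(-5) + 2^(-8) + 2^(-8)
    = 0.5 + 0.0625 + 0.03125 + 0.00390625 + 0.00390625
    = 154/256 = 0.6015625
Since 0.6015625 <= 1, Kraft's inequality IS satisfied.
A prefix code with these lengths CAN exist.

Kraft sum = 0.6015625. Satisfied.


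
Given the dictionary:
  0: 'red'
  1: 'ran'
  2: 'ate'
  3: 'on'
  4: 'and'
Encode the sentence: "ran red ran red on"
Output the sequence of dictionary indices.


Look up each word in the dictionary:
  'ran' -> 1
  'red' -> 0
  'ran' -> 1
  'red' -> 0
  'on' -> 3

Encoded: [1, 0, 1, 0, 3]


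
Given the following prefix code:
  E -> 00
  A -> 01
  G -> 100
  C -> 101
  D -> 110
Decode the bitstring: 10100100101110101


Decoding step by step:
Bits 101 -> C
Bits 00 -> E
Bits 100 -> G
Bits 101 -> C
Bits 110 -> D
Bits 101 -> C


Decoded message: CEGCDC


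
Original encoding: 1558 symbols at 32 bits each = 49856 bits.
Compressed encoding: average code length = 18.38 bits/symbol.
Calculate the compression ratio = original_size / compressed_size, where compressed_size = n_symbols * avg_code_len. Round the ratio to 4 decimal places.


original_size = n_symbols * orig_bits = 1558 * 32 = 49856 bits
compressed_size = n_symbols * avg_code_len = 1558 * 18.38 = 28636.04 bits
ratio = original_size / compressed_size = 49856 / 28636.04 = 1.741

Compression ratio = 1.741


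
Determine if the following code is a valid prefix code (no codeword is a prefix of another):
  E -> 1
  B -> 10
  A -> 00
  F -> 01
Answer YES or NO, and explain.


Checking each pair (does one codeword prefix another?):
  E='1' vs B='10': prefix -- VIOLATION

NO -- this is NOT a valid prefix code. E (1) is a prefix of B (10).


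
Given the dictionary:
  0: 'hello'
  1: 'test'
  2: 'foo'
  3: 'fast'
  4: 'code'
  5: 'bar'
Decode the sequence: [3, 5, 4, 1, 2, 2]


Look up each index in the dictionary:
  3 -> 'fast'
  5 -> 'bar'
  4 -> 'code'
  1 -> 'test'
  2 -> 'foo'
  2 -> 'foo'

Decoded: "fast bar code test foo foo"


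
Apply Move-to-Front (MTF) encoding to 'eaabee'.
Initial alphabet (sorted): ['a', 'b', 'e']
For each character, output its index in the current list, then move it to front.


MTF encoding:
'e': index 2 in ['a', 'b', 'e'] -> ['e', 'a', 'b']
'a': index 1 in ['e', 'a', 'b'] -> ['a', 'e', 'b']
'a': index 0 in ['a', 'e', 'b'] -> ['a', 'e', 'b']
'b': index 2 in ['a', 'e', 'b'] -> ['b', 'a', 'e']
'e': index 2 in ['b', 'a', 'e'] -> ['e', 'b', 'a']
'e': index 0 in ['e', 'b', 'a'] -> ['e', 'b', 'a']


Output: [2, 1, 0, 2, 2, 0]


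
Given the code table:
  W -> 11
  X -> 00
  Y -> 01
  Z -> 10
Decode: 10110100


Decoding:
10 -> Z
11 -> W
01 -> Y
00 -> X


Result: ZWYX


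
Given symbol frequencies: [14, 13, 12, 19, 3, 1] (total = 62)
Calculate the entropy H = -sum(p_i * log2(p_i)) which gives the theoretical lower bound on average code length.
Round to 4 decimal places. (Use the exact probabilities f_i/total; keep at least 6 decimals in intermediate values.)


Per-symbol terms -p_i * log2(p_i) with p_i = f_i/62:
  p = 14/62 = 0.225806: log2(p) = -2.146841, -p*log2(p) = 0.484771
  p = 13/62 = 0.209677: log2(p) = -2.253757, -p*log2(p) = 0.472562
  p = 12/62 = 0.193548: log2(p) = -2.369234, -p*log2(p) = 0.458561
  p = 19/62 = 0.306452: log2(p) = -1.706269, -p*log2(p) = 0.522889
  p = 3/62 = 0.048387: log2(p) = -4.369234, -p*log2(p) = 0.211415
  p = 1/62 = 0.016129: log2(p) = -5.954196, -p*log2(p) = 0.096035
H = 0.484771 + 0.472562 + 0.458561 + 0.522889 + 0.211415 + 0.096035 = 2.246233

H = 2.2462 bits/symbol


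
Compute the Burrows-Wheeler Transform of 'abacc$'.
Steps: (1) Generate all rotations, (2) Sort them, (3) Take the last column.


Rotations (sorted):
  0: $abacc -> last char: c
  1: abacc$ -> last char: $
  2: acc$ab -> last char: b
  3: bacc$a -> last char: a
  4: c$abac -> last char: c
  5: cc$aba -> last char: a


BWT = c$baca


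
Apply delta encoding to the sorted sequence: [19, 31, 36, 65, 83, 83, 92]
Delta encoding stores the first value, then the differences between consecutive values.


First value: 19
Deltas:
  31 - 19 = 12
  36 - 31 = 5
  65 - 36 = 29
  83 - 65 = 18
  83 - 83 = 0
  92 - 83 = 9


Delta encoded: [19, 12, 5, 29, 18, 0, 9]


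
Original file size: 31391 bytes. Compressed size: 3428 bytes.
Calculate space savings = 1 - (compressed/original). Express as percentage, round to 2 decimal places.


ratio = compressed/original = 3428/31391 = 0.109203
savings = 1 - ratio = 1 - 0.109203 = 0.890797
as a percentage: 0.890797 * 100 = 89.08%

Space savings = 1 - 3428/31391 = 89.08%


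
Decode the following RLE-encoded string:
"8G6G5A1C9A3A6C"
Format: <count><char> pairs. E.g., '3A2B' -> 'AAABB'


Expanding each <count><char> pair:
  8G -> 'GGGGGGGG'
  6G -> 'GGGGGG'
  5A -> 'AAAAA'
  1C -> 'C'
  9A -> 'AAAAAAAAA'
  3A -> 'AAA'
  6C -> 'CCCCCC'

Decoded = GGGGGGGGGGGGGGAAAAACAAAAAAAAAAAACCCCCC


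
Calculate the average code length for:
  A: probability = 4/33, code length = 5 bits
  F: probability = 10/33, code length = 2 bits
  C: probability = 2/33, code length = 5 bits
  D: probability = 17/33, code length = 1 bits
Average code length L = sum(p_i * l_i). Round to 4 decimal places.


Weighted contributions p_i * l_i:
  A: (4/33) * 5 = 20/33
  F: (10/33) * 2 = 20/33
  C: (2/33) * 5 = 10/33
  D: (17/33) * 1 = 17/33
Sum = (20 + 20 + 10 + 17)/33 = 67/33

L = 67/33 = 2.0303 bits/symbol


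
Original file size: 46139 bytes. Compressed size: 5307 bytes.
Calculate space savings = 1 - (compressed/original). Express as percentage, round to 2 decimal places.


ratio = compressed/original = 5307/46139 = 0.115022
savings = 1 - ratio = 1 - 0.115022 = 0.884978
as a percentage: 0.884978 * 100 = 88.5%

Space savings = 1 - 5307/46139 = 88.5%


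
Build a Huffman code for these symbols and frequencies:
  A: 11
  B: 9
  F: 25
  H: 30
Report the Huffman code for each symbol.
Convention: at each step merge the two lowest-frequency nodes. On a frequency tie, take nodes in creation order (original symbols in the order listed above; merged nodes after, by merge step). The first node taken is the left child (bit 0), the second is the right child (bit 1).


Huffman tree construction:
Step 1: Merge B(9) + A(11) = 20
Step 2: Merge (B+A)(20) + F(25) = 45
Step 3: Merge H(30) + ((B+A)+F)(45) = 75
Read each symbol's code off the tree from the root (left child = 0, right child = 1).

Codes:
  A: 101 (length 3)
  B: 100 (length 3)
  F: 11 (length 2)
  H: 0 (length 1)
Average code length: 140/75 = 1.8667 bits/symbol


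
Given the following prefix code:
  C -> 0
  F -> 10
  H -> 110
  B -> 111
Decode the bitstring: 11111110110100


Decoding step by step:
Bits 111 -> B
Bits 111 -> B
Bits 10 -> F
Bits 110 -> H
Bits 10 -> F
Bits 0 -> C


Decoded message: BBFHFC


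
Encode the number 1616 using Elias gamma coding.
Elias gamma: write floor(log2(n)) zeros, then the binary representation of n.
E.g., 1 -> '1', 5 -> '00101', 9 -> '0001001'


num_bits = floor(log2(1616)) + 1 = 11
leading_zeros = num_bits - 1 = 10
binary(1616) = 11001010000

Elias gamma(1616) = '0000000000' + '11001010000' = 000000000011001010000 (21 bits)


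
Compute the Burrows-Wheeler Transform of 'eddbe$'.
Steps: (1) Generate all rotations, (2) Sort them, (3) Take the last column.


Rotations (sorted):
  0: $eddbe -> last char: e
  1: be$edd -> last char: d
  2: dbe$ed -> last char: d
  3: ddbe$e -> last char: e
  4: e$eddb -> last char: b
  5: eddbe$ -> last char: $


BWT = eddeb$


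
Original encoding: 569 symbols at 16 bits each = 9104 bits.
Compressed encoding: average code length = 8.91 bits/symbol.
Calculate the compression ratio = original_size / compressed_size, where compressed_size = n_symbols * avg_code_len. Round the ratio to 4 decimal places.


original_size = n_symbols * orig_bits = 569 * 16 = 9104 bits
compressed_size = n_symbols * avg_code_len = 569 * 8.91 = 5069.79 bits
ratio = original_size / compressed_size = 9104 / 5069.79 = 1.7957

Compression ratio = 1.7957


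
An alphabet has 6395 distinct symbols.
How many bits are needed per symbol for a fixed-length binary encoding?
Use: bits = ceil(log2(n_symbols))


log2(6395) = 12.6427
Bracket: 2^12 = 4096 < 6395 <= 2^13 = 8192
So ceil(log2(6395)) = 13

bits = ceil(log2(6395)) = ceil(12.6427) = 13 bits


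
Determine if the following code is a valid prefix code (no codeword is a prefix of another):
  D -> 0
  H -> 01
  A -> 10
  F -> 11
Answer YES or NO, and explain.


Checking each pair (does one codeword prefix another?):
  D='0' vs H='01': prefix -- VIOLATION

NO -- this is NOT a valid prefix code. D (0) is a prefix of H (01).


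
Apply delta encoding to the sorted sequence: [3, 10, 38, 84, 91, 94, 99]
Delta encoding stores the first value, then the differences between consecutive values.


First value: 3
Deltas:
  10 - 3 = 7
  38 - 10 = 28
  84 - 38 = 46
  91 - 84 = 7
  94 - 91 = 3
  99 - 94 = 5


Delta encoded: [3, 7, 28, 46, 7, 3, 5]


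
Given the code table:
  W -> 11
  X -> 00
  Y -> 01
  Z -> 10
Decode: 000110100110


Decoding:
00 -> X
01 -> Y
10 -> Z
10 -> Z
01 -> Y
10 -> Z


Result: XYZZYZ


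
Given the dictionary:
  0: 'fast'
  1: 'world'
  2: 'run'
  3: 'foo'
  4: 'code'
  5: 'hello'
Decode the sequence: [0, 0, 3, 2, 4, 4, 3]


Look up each index in the dictionary:
  0 -> 'fast'
  0 -> 'fast'
  3 -> 'foo'
  2 -> 'run'
  4 -> 'code'
  4 -> 'code'
  3 -> 'foo'

Decoded: "fast fast foo run code code foo"


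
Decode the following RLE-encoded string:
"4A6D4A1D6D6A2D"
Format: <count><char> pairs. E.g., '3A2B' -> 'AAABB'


Expanding each <count><char> pair:
  4A -> 'AAAA'
  6D -> 'DDDDDD'
  4A -> 'AAAA'
  1D -> 'D'
  6D -> 'DDDDDD'
  6A -> 'AAAAAA'
  2D -> 'DD'

Decoded = AAAADDDDDDAAAADDDDDDDAAAAAADD


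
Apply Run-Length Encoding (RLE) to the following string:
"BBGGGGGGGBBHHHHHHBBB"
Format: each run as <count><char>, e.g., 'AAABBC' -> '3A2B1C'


Scanning runs left to right:
  i=0: run of 'B' x 2 -> '2B'
  i=2: run of 'G' x 7 -> '7G'
  i=9: run of 'B' x 2 -> '2B'
  i=11: run of 'H' x 6 -> '6H'
  i=17: run of 'B' x 3 -> '3B'

RLE = 2B7G2B6H3B


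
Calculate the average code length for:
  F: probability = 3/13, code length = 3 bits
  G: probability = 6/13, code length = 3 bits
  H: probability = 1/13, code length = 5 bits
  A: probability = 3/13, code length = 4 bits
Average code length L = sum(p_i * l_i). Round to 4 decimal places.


Weighted contributions p_i * l_i:
  F: (3/13) * 3 = 9/13
  G: (6/13) * 3 = 18/13
  H: (1/13) * 5 = 5/13
  A: (3/13) * 4 = 12/13
Sum = (9 + 18 + 5 + 12)/13 = 44/13

L = 44/13 = 3.3846 bits/symbol


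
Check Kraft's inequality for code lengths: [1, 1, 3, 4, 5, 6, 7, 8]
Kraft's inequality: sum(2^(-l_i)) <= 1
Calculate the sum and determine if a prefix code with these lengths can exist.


Sum = 2^(-1) + 2^(-1) + 2^(-3) + 2^(-4) + 2^(-5) + 2^(-6) + 2^(-7) + 2^(-8)
    = 0.5 + 0.5 + 0.125 + 0.0625 + 0.03125 + 0.015625 + 0.0078125 + 0.00390625
    = 319/256 = 1.24609375
Since 1.24609375 > 1, Kraft's inequality is NOT satisfied.
A prefix code with these lengths CANNOT exist.

Kraft sum = 1.24609375. Not satisfied.


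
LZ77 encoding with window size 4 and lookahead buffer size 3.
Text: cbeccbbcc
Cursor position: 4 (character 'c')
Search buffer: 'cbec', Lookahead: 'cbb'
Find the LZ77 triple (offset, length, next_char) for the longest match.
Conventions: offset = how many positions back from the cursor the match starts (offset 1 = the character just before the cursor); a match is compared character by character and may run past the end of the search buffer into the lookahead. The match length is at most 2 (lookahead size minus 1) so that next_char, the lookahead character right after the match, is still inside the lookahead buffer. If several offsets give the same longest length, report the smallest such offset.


Try each offset into the search buffer:
  offset=1 (pos 3, char 'c'): match length 1
  offset=2 (pos 2, char 'e'): match length 0
  offset=3 (pos 1, char 'b'): match length 0
  offset=4 (pos 0, char 'c'): match length 2
Longest match has length 2 at offset 4.
next_char = character at position 4 + 2 = 6 -> 'b'

Best match: offset=4, length=2 (matching 'cb' starting at position 0)
LZ77 triple: (4, 2, 'b')


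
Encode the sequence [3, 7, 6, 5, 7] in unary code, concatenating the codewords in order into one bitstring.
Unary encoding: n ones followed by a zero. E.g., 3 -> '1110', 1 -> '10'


Encode each number as n ones followed by a terminating 0:
  3 -> 1110 (4 bits)
  7 -> 11111110 (8 bits)
  6 -> 1111110 (7 bits)
  5 -> 111110 (6 bits)
  7 -> 11111110 (8 bits)
Total length = 4 + 8 + 7 + 6 + 8 = 33 bits.

Unary([3, 7, 6, 5, 7]) = 111011111110111111011111011111110 (33 bits)


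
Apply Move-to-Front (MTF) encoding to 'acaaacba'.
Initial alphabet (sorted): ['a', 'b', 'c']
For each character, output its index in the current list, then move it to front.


MTF encoding:
'a': index 0 in ['a', 'b', 'c'] -> ['a', 'b', 'c']
'c': index 2 in ['a', 'b', 'c'] -> ['c', 'a', 'b']
'a': index 1 in ['c', 'a', 'b'] -> ['a', 'c', 'b']
'a': index 0 in ['a', 'c', 'b'] -> ['a', 'c', 'b']
'a': index 0 in ['a', 'c', 'b'] -> ['a', 'c', 'b']
'c': index 1 in ['a', 'c', 'b'] -> ['c', 'a', 'b']
'b': index 2 in ['c', 'a', 'b'] -> ['b', 'c', 'a']
'a': index 2 in ['b', 'c', 'a'] -> ['a', 'b', 'c']


Output: [0, 2, 1, 0, 0, 1, 2, 2]


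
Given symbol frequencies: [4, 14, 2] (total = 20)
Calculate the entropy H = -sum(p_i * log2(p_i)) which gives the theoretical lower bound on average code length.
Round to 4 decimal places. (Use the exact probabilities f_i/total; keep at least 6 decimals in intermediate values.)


Per-symbol terms -p_i * log2(p_i) with p_i = f_i/20:
  p = 4/20 = 0.200000: log2(p) = -2.321928, -p*log2(p) = 0.464386
  p = 14/20 = 0.700000: log2(p) = -0.514573, -p*log2(p) = 0.360201
  p = 2/20 = 0.100000: log2(p) = -3.321928, -p*log2(p) = 0.332193
H = 0.464386 + 0.360201 + 0.332193 = 1.156780

H = 1.1568 bits/symbol


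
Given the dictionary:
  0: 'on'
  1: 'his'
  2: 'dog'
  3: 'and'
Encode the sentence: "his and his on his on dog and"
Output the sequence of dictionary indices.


Look up each word in the dictionary:
  'his' -> 1
  'and' -> 3
  'his' -> 1
  'on' -> 0
  'his' -> 1
  'on' -> 0
  'dog' -> 2
  'and' -> 3

Encoded: [1, 3, 1, 0, 1, 0, 2, 3]


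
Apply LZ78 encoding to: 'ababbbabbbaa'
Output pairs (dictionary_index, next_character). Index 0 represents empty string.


LZ78 encoding steps:
Dictionary: {0: ''}
Step 1: w='' (idx 0), next='a' -> output (0, 'a'), add 'a' as idx 1
Step 2: w='' (idx 0), next='b' -> output (0, 'b'), add 'b' as idx 2
Step 3: w='a' (idx 1), next='b' -> output (1, 'b'), add 'ab' as idx 3
Step 4: w='b' (idx 2), next='b' -> output (2, 'b'), add 'bb' as idx 4
Step 5: w='ab' (idx 3), next='b' -> output (3, 'b'), add 'abb' as idx 5
Step 6: w='b' (idx 2), next='a' -> output (2, 'a'), add 'ba' as idx 6
Step 7: w='a' (idx 1), end of input -> output (1, '')


Encoded: [(0, 'a'), (0, 'b'), (1, 'b'), (2, 'b'), (3, 'b'), (2, 'a'), (1, '')]


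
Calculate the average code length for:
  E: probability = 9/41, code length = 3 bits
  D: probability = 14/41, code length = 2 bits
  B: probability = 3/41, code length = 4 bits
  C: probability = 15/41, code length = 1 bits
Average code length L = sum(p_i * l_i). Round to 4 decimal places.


Weighted contributions p_i * l_i:
  E: (9/41) * 3 = 27/41
  D: (14/41) * 2 = 28/41
  B: (3/41) * 4 = 12/41
  C: (15/41) * 1 = 15/41
Sum = (27 + 28 + 12 + 15)/41 = 82/41

L = 82/41 = 2.0000 bits/symbol


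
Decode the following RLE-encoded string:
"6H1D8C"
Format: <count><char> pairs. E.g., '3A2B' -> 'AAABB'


Expanding each <count><char> pair:
  6H -> 'HHHHHH'
  1D -> 'D'
  8C -> 'CCCCCCCC'

Decoded = HHHHHHDCCCCCCCC


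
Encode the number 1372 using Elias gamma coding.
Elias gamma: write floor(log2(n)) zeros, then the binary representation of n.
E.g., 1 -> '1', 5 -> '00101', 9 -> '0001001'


num_bits = floor(log2(1372)) + 1 = 11
leading_zeros = num_bits - 1 = 10
binary(1372) = 10101011100

Elias gamma(1372) = '0000000000' + '10101011100' = 000000000010101011100 (21 bits)


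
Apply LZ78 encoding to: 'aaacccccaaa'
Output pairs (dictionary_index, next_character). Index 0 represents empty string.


LZ78 encoding steps:
Dictionary: {0: ''}
Step 1: w='' (idx 0), next='a' -> output (0, 'a'), add 'a' as idx 1
Step 2: w='a' (idx 1), next='a' -> output (1, 'a'), add 'aa' as idx 2
Step 3: w='' (idx 0), next='c' -> output (0, 'c'), add 'c' as idx 3
Step 4: w='c' (idx 3), next='c' -> output (3, 'c'), add 'cc' as idx 4
Step 5: w='cc' (idx 4), next='a' -> output (4, 'a'), add 'cca' as idx 5
Step 6: w='aa' (idx 2), end of input -> output (2, '')


Encoded: [(0, 'a'), (1, 'a'), (0, 'c'), (3, 'c'), (4, 'a'), (2, '')]


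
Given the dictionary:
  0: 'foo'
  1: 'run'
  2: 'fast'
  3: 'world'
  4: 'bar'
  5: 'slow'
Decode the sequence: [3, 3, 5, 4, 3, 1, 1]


Look up each index in the dictionary:
  3 -> 'world'
  3 -> 'world'
  5 -> 'slow'
  4 -> 'bar'
  3 -> 'world'
  1 -> 'run'
  1 -> 'run'

Decoded: "world world slow bar world run run"


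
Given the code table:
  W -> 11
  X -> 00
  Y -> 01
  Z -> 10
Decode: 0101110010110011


Decoding:
01 -> Y
01 -> Y
11 -> W
00 -> X
10 -> Z
11 -> W
00 -> X
11 -> W


Result: YYWXZWXW


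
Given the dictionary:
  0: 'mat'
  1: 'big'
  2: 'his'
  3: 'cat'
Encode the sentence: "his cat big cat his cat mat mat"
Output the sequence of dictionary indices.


Look up each word in the dictionary:
  'his' -> 2
  'cat' -> 3
  'big' -> 1
  'cat' -> 3
  'his' -> 2
  'cat' -> 3
  'mat' -> 0
  'mat' -> 0

Encoded: [2, 3, 1, 3, 2, 3, 0, 0]


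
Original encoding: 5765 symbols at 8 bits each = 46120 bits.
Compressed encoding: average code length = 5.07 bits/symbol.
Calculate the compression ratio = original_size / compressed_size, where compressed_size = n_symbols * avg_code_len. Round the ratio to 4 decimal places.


original_size = n_symbols * orig_bits = 5765 * 8 = 46120 bits
compressed_size = n_symbols * avg_code_len = 5765 * 5.07 = 29228.55 bits
ratio = original_size / compressed_size = 46120 / 29228.55 = 1.5779

Compression ratio = 1.5779


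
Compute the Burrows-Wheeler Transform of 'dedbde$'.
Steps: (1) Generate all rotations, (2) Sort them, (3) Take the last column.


Rotations (sorted):
  0: $dedbde -> last char: e
  1: bde$ded -> last char: d
  2: dbde$de -> last char: e
  3: de$dedb -> last char: b
  4: dedbde$ -> last char: $
  5: e$dedbd -> last char: d
  6: edbde$d -> last char: d


BWT = edeb$dd


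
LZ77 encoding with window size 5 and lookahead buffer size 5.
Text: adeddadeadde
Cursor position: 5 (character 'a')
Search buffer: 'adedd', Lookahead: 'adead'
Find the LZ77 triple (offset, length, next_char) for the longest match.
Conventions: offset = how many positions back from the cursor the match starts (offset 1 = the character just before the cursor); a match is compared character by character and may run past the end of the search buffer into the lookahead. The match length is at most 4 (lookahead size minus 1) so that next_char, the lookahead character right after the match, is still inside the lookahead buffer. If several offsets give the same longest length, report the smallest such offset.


Try each offset into the search buffer:
  offset=1 (pos 4, char 'd'): match length 0
  offset=2 (pos 3, char 'd'): match length 0
  offset=3 (pos 2, char 'e'): match length 0
  offset=4 (pos 1, char 'd'): match length 0
  offset=5 (pos 0, char 'a'): match length 3
Longest match has length 3 at offset 5.
next_char = character at position 5 + 3 = 8 -> 'a'

Best match: offset=5, length=3 (matching 'ade' starting at position 0)
LZ77 triple: (5, 3, 'a')


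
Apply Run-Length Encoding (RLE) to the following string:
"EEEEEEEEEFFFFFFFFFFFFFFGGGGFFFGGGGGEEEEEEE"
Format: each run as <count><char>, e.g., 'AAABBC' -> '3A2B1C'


Scanning runs left to right:
  i=0: run of 'E' x 9 -> '9E'
  i=9: run of 'F' x 14 -> '14F'
  i=23: run of 'G' x 4 -> '4G'
  i=27: run of 'F' x 3 -> '3F'
  i=30: run of 'G' x 5 -> '5G'
  i=35: run of 'E' x 7 -> '7E'

RLE = 9E14F4G3F5G7E


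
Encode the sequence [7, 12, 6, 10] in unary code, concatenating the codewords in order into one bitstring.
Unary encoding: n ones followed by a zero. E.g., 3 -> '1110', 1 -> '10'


Encode each number as n ones followed by a terminating 0:
  7 -> 11111110 (8 bits)
  12 -> 1111111111110 (13 bits)
  6 -> 1111110 (7 bits)
  10 -> 11111111110 (11 bits)
Total length = 8 + 13 + 7 + 11 = 39 bits.

Unary([7, 12, 6, 10]) = 111111101111111111110111111011111111110 (39 bits)


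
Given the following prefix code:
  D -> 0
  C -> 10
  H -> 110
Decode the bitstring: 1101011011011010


Decoding step by step:
Bits 110 -> H
Bits 10 -> C
Bits 110 -> H
Bits 110 -> H
Bits 110 -> H
Bits 10 -> C


Decoded message: HCHHHC


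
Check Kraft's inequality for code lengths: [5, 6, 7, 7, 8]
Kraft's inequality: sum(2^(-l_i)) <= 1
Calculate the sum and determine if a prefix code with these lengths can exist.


Sum = 2^(-5) + 2^(-6) + 2^(-7) + 2^(-7) + 2^(-8)
    = 0.03125 + 0.015625 + 0.0078125 + 0.0078125 + 0.00390625
    = 17/256 = 0.06640625
Since 0.06640625 <= 1, Kraft's inequality IS satisfied.
A prefix code with these lengths CAN exist.

Kraft sum = 0.06640625. Satisfied.


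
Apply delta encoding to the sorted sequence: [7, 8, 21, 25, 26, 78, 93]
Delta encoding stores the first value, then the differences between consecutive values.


First value: 7
Deltas:
  8 - 7 = 1
  21 - 8 = 13
  25 - 21 = 4
  26 - 25 = 1
  78 - 26 = 52
  93 - 78 = 15


Delta encoded: [7, 1, 13, 4, 1, 52, 15]


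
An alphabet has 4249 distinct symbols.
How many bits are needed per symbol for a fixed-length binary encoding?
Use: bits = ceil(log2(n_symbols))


log2(4249) = 12.0529
Bracket: 2^12 = 4096 < 4249 <= 2^13 = 8192
So ceil(log2(4249)) = 13

bits = ceil(log2(4249)) = ceil(12.0529) = 13 bits


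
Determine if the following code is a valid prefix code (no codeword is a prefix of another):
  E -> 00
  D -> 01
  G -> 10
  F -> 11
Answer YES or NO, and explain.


Checking each pair (does one codeword prefix another?):
  E='00' vs D='01': no prefix
  E='00' vs G='10': no prefix
  E='00' vs F='11': no prefix
  D='01' vs E='00': no prefix
  D='01' vs G='10': no prefix
  D='01' vs F='11': no prefix
  G='10' vs E='00': no prefix
  G='10' vs D='01': no prefix
  G='10' vs F='11': no prefix
  F='11' vs E='00': no prefix
  F='11' vs D='01': no prefix
  F='11' vs G='10': no prefix
No violation found over all pairs.

YES -- this is a valid prefix code. No codeword is a prefix of any other codeword.


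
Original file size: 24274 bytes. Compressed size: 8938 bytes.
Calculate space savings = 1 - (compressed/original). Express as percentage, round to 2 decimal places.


ratio = compressed/original = 8938/24274 = 0.368213
savings = 1 - ratio = 1 - 0.368213 = 0.631787
as a percentage: 0.631787 * 100 = 63.18%

Space savings = 1 - 8938/24274 = 63.18%


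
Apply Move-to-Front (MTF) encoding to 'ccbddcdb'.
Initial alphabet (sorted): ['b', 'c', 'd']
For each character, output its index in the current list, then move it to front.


MTF encoding:
'c': index 1 in ['b', 'c', 'd'] -> ['c', 'b', 'd']
'c': index 0 in ['c', 'b', 'd'] -> ['c', 'b', 'd']
'b': index 1 in ['c', 'b', 'd'] -> ['b', 'c', 'd']
'd': index 2 in ['b', 'c', 'd'] -> ['d', 'b', 'c']
'd': index 0 in ['d', 'b', 'c'] -> ['d', 'b', 'c']
'c': index 2 in ['d', 'b', 'c'] -> ['c', 'd', 'b']
'd': index 1 in ['c', 'd', 'b'] -> ['d', 'c', 'b']
'b': index 2 in ['d', 'c', 'b'] -> ['b', 'd', 'c']


Output: [1, 0, 1, 2, 0, 2, 1, 2]


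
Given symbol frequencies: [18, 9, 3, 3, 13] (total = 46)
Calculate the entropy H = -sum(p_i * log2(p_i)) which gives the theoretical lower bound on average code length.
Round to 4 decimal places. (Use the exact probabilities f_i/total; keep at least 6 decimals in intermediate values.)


Per-symbol terms -p_i * log2(p_i) with p_i = f_i/46:
  p = 18/46 = 0.391304: log2(p) = -1.353637, -p*log2(p) = 0.529684
  p = 9/46 = 0.195652: log2(p) = -2.353637, -p*log2(p) = 0.460494
  p = 3/46 = 0.065217: log2(p) = -3.938599, -p*log2(p) = 0.256865
  p = 3/46 = 0.065217: log2(p) = -3.938599, -p*log2(p) = 0.256865
  p = 13/46 = 0.282609: log2(p) = -1.823122, -p*log2(p) = 0.515230
H = 0.529684 + 0.460494 + 0.256865 + 0.256865 + 0.515230 = 2.019138

H = 2.0191 bits/symbol


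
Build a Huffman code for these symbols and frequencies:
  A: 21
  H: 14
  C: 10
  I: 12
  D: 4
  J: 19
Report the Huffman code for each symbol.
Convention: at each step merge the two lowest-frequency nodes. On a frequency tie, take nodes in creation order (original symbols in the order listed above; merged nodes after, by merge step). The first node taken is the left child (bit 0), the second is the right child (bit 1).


Huffman tree construction:
Step 1: Merge D(4) + C(10) = 14
Step 2: Merge I(12) + H(14) = 26
Step 3: Merge (D+C)(14) + J(19) = 33
Step 4: Merge A(21) + (I+H)(26) = 47
Step 5: Merge ((D+C)+J)(33) + (A+(I+H))(47) = 80
Read each symbol's code off the tree from the root (left child = 0, right child = 1).

Codes:
  A: 10 (length 2)
  H: 111 (length 3)
  C: 001 (length 3)
  I: 110 (length 3)
  D: 000 (length 3)
  J: 01 (length 2)
Average code length: 200/80 = 2.5000 bits/symbol


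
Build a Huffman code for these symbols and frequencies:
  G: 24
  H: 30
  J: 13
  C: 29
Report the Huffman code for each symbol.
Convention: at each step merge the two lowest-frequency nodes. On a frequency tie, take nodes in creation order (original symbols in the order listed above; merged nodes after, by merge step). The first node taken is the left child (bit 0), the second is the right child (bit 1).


Huffman tree construction:
Step 1: Merge J(13) + G(24) = 37
Step 2: Merge C(29) + H(30) = 59
Step 3: Merge (J+G)(37) + (C+H)(59) = 96
Read each symbol's code off the tree from the root (left child = 0, right child = 1).

Codes:
  G: 01 (length 2)
  H: 11 (length 2)
  J: 00 (length 2)
  C: 10 (length 2)
Average code length: 192/96 = 2.0000 bits/symbol
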